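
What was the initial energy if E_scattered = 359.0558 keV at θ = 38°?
421.9000 keV

Convert final energy to wavelength (hc ≈ 1239.842 keV·pm):
λ' = hc/E' = 1239.842 / 359.0558 = 3.4531 pm

Calculate the Compton shift:
Δλ = λ_C(1 - cos(38°))
Δλ = 2.4263 × (1 - cos(38°))
Δλ = 0.5144 pm

Initial wavelength:
λ = λ' - Δλ = 3.4531 - 0.5144 = 2.9387 pm

Initial energy:
E = hc/λ = 1239.842 / 2.9387 = 421.9000 keV

(Intermediate values are shown rounded; full precision is carried through to the final answer.)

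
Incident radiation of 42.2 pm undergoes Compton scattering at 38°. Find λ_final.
42.7144 pm

Using the Compton scattering formula:
λ' = λ + Δλ = λ + λ_C(1 - cos θ)

Given:
- Initial wavelength λ = 42.2 pm
- Scattering angle θ = 38°
- Compton wavelength λ_C ≈ 2.4263 pm

Calculate the shift:
Δλ = 2.4263 × (1 - cos(38°))
Δλ = 2.4263 × 0.2120
Δλ = 0.5144 pm

Final wavelength:
λ' = 42.2 + 0.5144 = 42.7144 pm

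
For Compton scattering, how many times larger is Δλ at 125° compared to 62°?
125° produces the larger shift by a factor of 2.966

Calculate both shifts using Δλ = λ_C(1 - cos θ):

For θ₁ = 62°:
Δλ₁ = 2.4263 × (1 - cos(62°))
Δλ₁ = 2.4263 × 0.5305
Δλ₁ = 1.2872 pm

For θ₂ = 125°:
Δλ₂ = 2.4263 × (1 - cos(125°))
Δλ₂ = 2.4263 × 1.5736
Δλ₂ = 3.8180 pm

The 125° angle produces the larger shift.
Ratio: 3.8180/1.2872 = 2.966

(Intermediate values are shown rounded; full precision is carried through to the final answer.)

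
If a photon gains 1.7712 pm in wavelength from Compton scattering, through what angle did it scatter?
74.34°

From the Compton formula Δλ = λ_C(1 - cos θ), we can solve for θ:

cos θ = 1 - Δλ/λ_C

Given:
- Δλ = 1.7712 pm
- λ_C = h/(m_e·c) ≈ 2.42631024 pm

cos θ = 1 - 1.7712/2.42631024
cos θ = 1 - 0.729997
cos θ = 0.270003

θ = arccos(0.270003)
θ = 74.34°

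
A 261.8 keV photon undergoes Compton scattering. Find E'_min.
129.3057 keV (at θ = 180°)

The scattered photon has minimum energy when its wavelength is maximum, i.e., when the Compton shift Δλ = λ_C(1 − cos θ) is maximum. This occurs at θ = 180° (backscattering), giving Δλ_max = 2λ_C = 4.8526 pm.

Initial wavelength: λ₀ = hc/E₀ = 4.7358 pm
Maximum final wavelength: λ'_max = λ₀ + 2λ_C = 4.7358 + 4.8526 = 9.5885 pm
Minimum final energy: E'_min = hc/λ'_max = 129.3057 keV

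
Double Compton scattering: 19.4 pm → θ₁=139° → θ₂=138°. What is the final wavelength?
27.8869 pm

Apply Compton shift twice:

First scattering at θ₁ = 139°:
Δλ₁ = λ_C(1 - cos(139°))
Δλ₁ = 2.4263 × 1.7547
Δλ₁ = 4.2575 pm

After first scattering:
λ₁ = 19.4 + 4.2575 = 23.6575 pm

Second scattering at θ₂ = 138°:
Δλ₂ = λ_C(1 - cos(138°))
Δλ₂ = 2.4263 × 1.7431
Δλ₂ = 4.2294 pm

Final wavelength:
λ₂ = 23.6575 + 4.2294 = 27.8869 pm

Total shift: Δλ_total = 4.2575 + 4.2294 = 8.4869 pm

(Intermediate values are shown rounded; full precision is carried through to the final answer.)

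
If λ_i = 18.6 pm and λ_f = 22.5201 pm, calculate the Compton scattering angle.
128.00°

First find the wavelength shift:
Δλ = λ' - λ = 22.5201 - 18.6 = 3.9201 pm

Using Δλ = λ_C(1 - cos θ), with λ_C = h/(m_e·c) ≈ 2.42631024 pm:
cos θ = 1 - Δλ/λ_C
cos θ = 1 - 3.9201/2.42631024
cos θ = -0.615663

θ = arccos(-0.615663)
θ = 128.00°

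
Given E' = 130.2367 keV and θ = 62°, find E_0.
150.5999 keV

Convert final energy to wavelength (hc ≈ 1239.842 keV·pm):
λ' = hc/E' = 1239.842 / 130.2367 = 9.5199 pm

Calculate the Compton shift:
Δλ = λ_C(1 - cos(62°))
Δλ = 2.4263 × (1 - cos(62°))
Δλ = 1.2872 pm

Initial wavelength:
λ = λ' - Δλ = 9.5199 - 1.2872 = 8.2327 pm

Initial energy:
E = hc/λ = 1239.842 / 8.2327 = 150.5999 keV

(Intermediate values are shown rounded; full precision is carried through to the final answer.)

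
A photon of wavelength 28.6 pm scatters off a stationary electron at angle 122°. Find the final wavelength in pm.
32.3121 pm

Using the Compton scattering formula:
λ' = λ + Δλ = λ + λ_C(1 - cos θ)

Given:
- Initial wavelength λ = 28.6 pm
- Scattering angle θ = 122°
- Compton wavelength λ_C ≈ 2.4263 pm

Calculate the shift:
Δλ = 2.4263 × (1 - cos(122°))
Δλ = 2.4263 × 1.5299
Δλ = 3.7121 pm

Final wavelength:
λ' = 28.6 + 3.7121 = 32.3121 pm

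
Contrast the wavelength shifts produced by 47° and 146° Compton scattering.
146° produces the larger shift by a factor of 5.752

Calculate both shifts using Δλ = λ_C(1 - cos θ):

For θ₁ = 47°:
Δλ₁ = 2.4263 × (1 - cos(47°))
Δλ₁ = 2.4263 × 0.3180
Δλ₁ = 0.7716 pm

For θ₂ = 146°:
Δλ₂ = 2.4263 × (1 - cos(146°))
Δλ₂ = 2.4263 × 1.8290
Δλ₂ = 4.4378 pm

The 146° angle produces the larger shift.
Ratio: 4.4378/0.7716 = 5.752

(Intermediate values are shown rounded; full precision is carried through to the final answer.)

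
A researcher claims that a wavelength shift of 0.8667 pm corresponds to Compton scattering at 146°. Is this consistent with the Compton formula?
No, inconsistent

Calculate the expected shift for θ = 146°:

Δλ_expected = λ_C(1 - cos(146°))
Δλ_expected = 2.4263 × (1 - cos(146°))
Δλ_expected = 2.4263 × 1.8290
Δλ_expected = 4.4378 pm

Given shift: 0.8667 pm
Expected shift: 4.4378 pm
Difference: 3.5711 pm

The values do not match. The given shift corresponds to θ ≈ 50.0°, not 146°.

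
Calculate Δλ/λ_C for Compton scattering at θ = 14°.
0.0297 λ_C

The Compton shift formula is:
Δλ = λ_C(1 - cos θ)

Dividing both sides by λ_C:
Δλ/λ_C = 1 - cos θ

For θ = 14°:
Δλ/λ_C = 1 - cos(14°)
Δλ/λ_C = 1 - 0.9703
Δλ/λ_C = 0.0297

This means the shift is 0.0297 × λ_C = 0.0721 pm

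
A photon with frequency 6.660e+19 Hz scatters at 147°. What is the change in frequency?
3.315e+19 Hz (decrease)

Convert frequency to wavelength (c = 299792458 m/s):
λ₀ = c/f₀ = 299792458/6.660e+19 = 4.5013883e-12 m = 4.5014 pm

Calculate Compton shift:
Δλ = λ_C(1 - cos(147°)) = 4.4612 pm

Final wavelength:
λ' = λ₀ + Δλ = 4.5014 + 4.4612 = 8.9626 pm

Final frequency:
f' = c/λ' = 299792458/8.9625735e-12 = 3.3449372e+19 Hz

Frequency shift (decrease):
Δf = f₀ - f' = 6.660e+19 - 3.3449372e+19 = 3.315e+19 Hz

(Intermediate values are shown rounded; full precision is carried through to the final answer.)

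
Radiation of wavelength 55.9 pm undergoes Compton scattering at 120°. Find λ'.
59.5395 pm

Using the Compton formula: λ' = λ + λ_C(1 − cos θ)

For θ = 120°, cos θ = -1/2 (exact) = -0.5000, so:
1 − cos 120° = 1 − (-1/2) = 1.5000

Δλ = λ_C × 1.5000 = 2.4263 × 1.5000 = 3.6395 pm

λ' = 55.9 + 3.6395 = 59.5395 pm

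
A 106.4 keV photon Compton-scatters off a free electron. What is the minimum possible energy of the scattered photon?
75.1179 keV (at θ = 180°)

The scattered photon has minimum energy when its wavelength is maximum, i.e., when the Compton shift Δλ = λ_C(1 − cos θ) is maximum. This occurs at θ = 180° (backscattering), giving Δλ_max = 2λ_C = 4.8526 pm.

Initial wavelength: λ₀ = hc/E₀ = 11.6527 pm
Maximum final wavelength: λ'_max = λ₀ + 2λ_C = 11.6527 + 4.8526 = 16.5053 pm
Minimum final energy: E'_min = hc/λ'_max = 75.1179 keV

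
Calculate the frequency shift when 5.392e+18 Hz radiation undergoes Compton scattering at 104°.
2.772e+17 Hz (decrease)

Convert frequency to wavelength (c = 299792458 m/s):
λ₀ = c/f₀ = 299792458/5.392e+18 = 5.5599491e-11 m = 55.5995 pm

Calculate Compton shift:
Δλ = λ_C(1 - cos(104°)) = 3.0133 pm

Final wavelength:
λ' = λ₀ + Δλ = 55.5995 + 3.0133 = 58.6128 pm

Final frequency:
f' = c/λ' = 299792458/5.8612779e-11 = 5.1147968e+18 Hz

Frequency shift (decrease):
Δf = f₀ - f' = 5.392e+18 - 5.1147968e+18 = 2.772e+17 Hz

(Intermediate values are shown rounded; full precision is carried through to the final answer.)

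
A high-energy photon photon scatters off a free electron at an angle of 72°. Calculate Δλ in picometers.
1.6765 pm

Using the Compton scattering formula:
Δλ = λ_C(1 - cos θ)

where λ_C = h/(m_e·c) ≈ 2.4263 pm is the Compton wavelength of an electron.

For θ = 72°:
cos(72°) = 0.3090
1 - cos(72°) = 0.6910

Δλ = 2.4263 × 0.6910
Δλ = 1.6765 pm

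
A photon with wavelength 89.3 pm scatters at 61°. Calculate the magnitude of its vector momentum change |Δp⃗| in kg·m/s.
7.4804e-24 kg·m/s

Photon momentum magnitude is p = h/λ.

Initial momentum:
p₀ = h/λ = 6.6261e-34/8.9300e-11 = 7.4200e-24 kg·m/s

After scattering:
λ' = λ + Δλ = 89.3 + 1.2500 = 90.5500 pm
p' = h/λ' = 6.6261e-34/9.0550e-11 = 7.3176e-24 kg·m/s

Momentum is a vector; the scattered photon's direction makes angle θ = 61° with the incident direction. The magnitude of the vector change Δp⃗ = p⃗₀ − p⃗' is found from the law of cosines:
|Δp⃗|² = p₀² + p'² − 2p₀p'cos θ
|Δp⃗|² = (7.4200e-24)² + (7.3176e-24)² − 2·7.4200e-24·7.3176e-24·cos(61°)
|Δp⃗| = 7.4804e-24 kg·m/s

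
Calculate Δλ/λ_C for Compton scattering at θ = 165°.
1.9659 λ_C

The Compton shift formula is:
Δλ = λ_C(1 - cos θ)

Dividing both sides by λ_C:
Δλ/λ_C = 1 - cos θ

For θ = 165°:
Δλ/λ_C = 1 - cos(165°)
Δλ/λ_C = 1 - -0.9659
Δλ/λ_C = 1.9659

This means the shift is 1.9659 × λ_C = 4.7699 pm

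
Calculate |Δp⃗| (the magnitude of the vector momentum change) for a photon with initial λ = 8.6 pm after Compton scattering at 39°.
5.0101e-23 kg·m/s

Photon momentum magnitude is p = h/λ.

Initial momentum:
p₀ = h/λ = 6.6261e-34/8.6000e-12 = 7.7047e-23 kg·m/s

After scattering:
λ' = λ + Δλ = 8.6 + 0.5407 = 9.1407 pm
p' = h/λ' = 6.6261e-34/9.1407e-12 = 7.2490e-23 kg·m/s

Momentum is a vector; the scattered photon's direction makes angle θ = 39° with the incident direction. The magnitude of the vector change Δp⃗ = p⃗₀ − p⃗' is found from the law of cosines:
|Δp⃗|² = p₀² + p'² − 2p₀p'cos θ
|Δp⃗|² = (7.7047e-23)² + (7.2490e-23)² − 2·7.7047e-23·7.2490e-23·cos(39°)
|Δp⃗| = 5.0101e-23 kg·m/s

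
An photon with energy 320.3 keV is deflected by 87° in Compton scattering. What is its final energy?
200.9402 keV

First convert energy to wavelength:
λ = hc/E, with hc ≈ 1239.842 keV·pm (i.e. 1239.842 eV·nm)

For E = 320.3 keV = 320300 eV:
λ = 1239.842 keV·pm / 320.3 keV
λ = 3.8709 pm

Calculate the Compton shift:
Δλ = λ_C(1 - cos(87°)) = 2.4263 × 0.9477
Δλ = 2.2993 pm

Final wavelength:
λ' = 3.8709 + 2.2993 = 6.1702 pm

Final energy:
E' = hc/λ' = 1239.842 / 6.1702 = 200.9402 keV

(Intermediate values are shown rounded; full precision is carried through to the final answer.)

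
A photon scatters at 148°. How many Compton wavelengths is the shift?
1.8480 λ_C

The Compton shift formula is:
Δλ = λ_C(1 - cos θ)

Dividing both sides by λ_C:
Δλ/λ_C = 1 - cos θ

For θ = 148°:
Δλ/λ_C = 1 - cos(148°)
Δλ/λ_C = 1 - -0.8480
Δλ/λ_C = 1.8480

This means the shift is 1.8480 × λ_C = 4.4839 pm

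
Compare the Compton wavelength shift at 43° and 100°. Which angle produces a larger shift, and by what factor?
100° produces the larger shift by a factor of 4.369

Calculate both shifts using Δλ = λ_C(1 - cos θ):

For θ₁ = 43°:
Δλ₁ = 2.4263 × (1 - cos(43°))
Δλ₁ = 2.4263 × 0.2686
Δλ₁ = 0.6518 pm

For θ₂ = 100°:
Δλ₂ = 2.4263 × (1 - cos(100°))
Δλ₂ = 2.4263 × 1.1736
Δλ₂ = 2.8476 pm

The 100° angle produces the larger shift.
Ratio: 2.8476/0.6518 = 4.369

(Intermediate values are shown rounded; full precision is carried through to the final answer.)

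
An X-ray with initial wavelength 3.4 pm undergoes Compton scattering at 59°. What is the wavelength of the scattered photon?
4.5767 pm

Using the Compton scattering formula:
λ' = λ + Δλ = λ + λ_C(1 - cos θ)

Given:
- Initial wavelength λ = 3.4 pm
- Scattering angle θ = 59°
- Compton wavelength λ_C ≈ 2.4263 pm

Calculate the shift:
Δλ = 2.4263 × (1 - cos(59°))
Δλ = 2.4263 × 0.4850
Δλ = 1.1767 pm

Final wavelength:
λ' = 3.4 + 1.1767 = 4.5767 pm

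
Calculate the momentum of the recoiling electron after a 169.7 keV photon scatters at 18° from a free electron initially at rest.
2.8184e-23 kg·m/s

The electron is initially at rest, so by conservation of momentum:
p⃗_e = p⃗₀ − p⃗'  (incident photon momentum minus scattered photon momentum)

Photon momentum magnitudes (p = h/λ = E/c):
λ₀ = hc/E₀ = 7.3061 pm → p₀ = h/λ₀ = 9.0693e-23 kg·m/s
Δλ = λ_C(1 − cos 18°) = 0.1188 pm
λ' = 7.4248 pm → p' = h/λ' = 8.9242e-23 kg·m/s

The scattered photon makes angle θ = 18° with the incident direction, so by the law of cosines:
|p⃗_e|² = p₀² + p'² − 2p₀p'cos θ
|p⃗_e|² = (9.0693e-23)² + (8.9242e-23)² − 2·9.0693e-23·8.9242e-23·cos(18°)
|p⃗_e| = 2.8184e-23 kg·m/s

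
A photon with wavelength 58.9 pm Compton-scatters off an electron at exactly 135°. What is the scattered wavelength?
63.0420 pm

Using the Compton formula: λ' = λ + λ_C(1 − cos θ)

For θ = 135°, cos θ = -√2/2 (exact) ≈ -0.7071, so:
1 − cos 135° = 1 − (-√2/2) ≈ 1.7071

Δλ = λ_C × 1.7071 = 2.4263 × 1.7071 = 4.1420 pm

λ' = 58.9 + 4.1420 = 63.0420 pm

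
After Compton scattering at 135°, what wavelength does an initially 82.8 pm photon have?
86.9420 pm

Using the Compton formula: λ' = λ + λ_C(1 − cos θ)

For θ = 135°, cos θ = -√2/2 (exact) ≈ -0.7071, so:
1 − cos 135° = 1 − (-√2/2) ≈ 1.7071

Δλ = λ_C × 1.7071 = 2.4263 × 1.7071 = 4.1420 pm

λ' = 82.8 + 4.1420 = 86.9420 pm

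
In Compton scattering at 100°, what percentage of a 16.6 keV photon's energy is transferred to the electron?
0.0367 (or 3.67%)

Calculate initial and final photon energies:

Initial: E₀ = 16.6 keV → λ₀ = 74.6893 pm
Compton shift: Δλ = 2.8476 pm
Final wavelength: λ' = 77.5369 pm
Final energy: E' = 15.9903 keV

Fractional energy loss:
(E₀ - E')/E₀ = (16.6000 - 15.9903)/16.6000
= 0.6097/16.6000
= 0.0367
= 3.67%

(Intermediate values are shown rounded; full precision is carried through to the final answer.)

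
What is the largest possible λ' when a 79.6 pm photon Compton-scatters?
84.4526 pm (at θ = 180°)

The Compton shift is Δλ = λ_C(1 − cos θ).

Since cos θ ranges from −1 to 1, the factor (1 − cos θ) ranges from 0 to 2; the maximum shift occurs at θ = 180° (backscattering):
Δλ_max = 2λ_C = 2 × 2.4263 pm = 4.8526 pm

Maximum scattered wavelength:
λ'_max = λ₀ + Δλ_max = 79.6 + 4.8526 = 84.4526 pm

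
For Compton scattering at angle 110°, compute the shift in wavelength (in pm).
3.2562 pm

Using the Compton scattering formula:
Δλ = λ_C(1 - cos θ)

where λ_C = h/(m_e·c) ≈ 2.4263 pm is the Compton wavelength of an electron.

For θ = 110°:
cos(110°) = -0.3420
1 - cos(110°) = 1.3420

Δλ = 2.4263 × 1.3420
Δλ = 3.2562 pm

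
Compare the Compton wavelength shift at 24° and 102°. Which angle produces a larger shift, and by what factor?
102° produces the larger shift by a factor of 13.972

Calculate both shifts using Δλ = λ_C(1 - cos θ):

For θ₁ = 24°:
Δλ₁ = 2.4263 × (1 - cos(24°))
Δλ₁ = 2.4263 × 0.0865
Δλ₁ = 0.2098 pm

For θ₂ = 102°:
Δλ₂ = 2.4263 × (1 - cos(102°))
Δλ₂ = 2.4263 × 1.2079
Δλ₂ = 2.9308 pm

The 102° angle produces the larger shift.
Ratio: 2.9308/0.2098 = 13.972

(Intermediate values are shown rounded; full precision is carried through to the final answer.)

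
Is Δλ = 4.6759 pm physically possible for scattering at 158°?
Yes, consistent

Calculate the expected shift for θ = 158°:

Δλ_expected = λ_C(1 - cos(158°))
Δλ_expected = 2.4263 × (1 - cos(158°))
Δλ_expected = 2.4263 × 1.9272
Δλ_expected = 4.6759 pm

Given shift: 4.6759 pm
Expected shift: 4.6759 pm
Difference: 0.0000 pm

The values match. This is consistent with Compton scattering at the stated angle.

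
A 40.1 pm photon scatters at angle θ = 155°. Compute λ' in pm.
44.7253 pm

Using the Compton scattering formula:
λ' = λ + Δλ = λ + λ_C(1 - cos θ)

Given:
- Initial wavelength λ = 40.1 pm
- Scattering angle θ = 155°
- Compton wavelength λ_C ≈ 2.4263 pm

Calculate the shift:
Δλ = 2.4263 × (1 - cos(155°))
Δλ = 2.4263 × 1.9063
Δλ = 4.6253 pm

Final wavelength:
λ' = 40.1 + 4.6253 = 44.7253 pm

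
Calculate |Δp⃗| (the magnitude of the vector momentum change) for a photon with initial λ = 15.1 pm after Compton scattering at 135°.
7.2445e-23 kg·m/s

Photon momentum magnitude is p = h/λ.

Initial momentum:
p₀ = h/λ = 6.6261e-34/1.5100e-11 = 4.3881e-23 kg·m/s

After scattering:
λ' = λ + Δλ = 15.1 + 4.1420 = 19.2420 pm
p' = h/λ' = 6.6261e-34/1.9242e-11 = 3.4436e-23 kg·m/s

Momentum is a vector; the scattered photon's direction makes angle θ = 135° with the incident direction. The magnitude of the vector change Δp⃗ = p⃗₀ − p⃗' is found from the law of cosines:
|Δp⃗|² = p₀² + p'² − 2p₀p'cos θ
|Δp⃗|² = (4.3881e-23)² + (3.4436e-23)² − 2·4.3881e-23·3.4436e-23·cos(135°)
|Δp⃗| = 7.2445e-23 kg·m/s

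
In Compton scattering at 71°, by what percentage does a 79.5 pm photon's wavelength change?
2.0583%

Calculate the Compton shift:
Δλ = λ_C(1 - cos(71°))
Δλ = 2.4263 × (1 - cos(71°))
Δλ = 2.4263 × 0.6744
Δλ = 1.6364 pm

Percentage change:
(Δλ/λ₀) × 100 = (1.6364/79.5) × 100
= 2.0583%

(Intermediate values are shown rounded; full precision is carried through to the final answer.)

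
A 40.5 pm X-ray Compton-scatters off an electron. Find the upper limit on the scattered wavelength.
45.3526 pm (at θ = 180°)

The Compton shift is Δλ = λ_C(1 − cos θ).

Since cos θ ranges from −1 to 1, the factor (1 − cos θ) ranges from 0 to 2; the maximum shift occurs at θ = 180° (backscattering):
Δλ_max = 2λ_C = 2 × 2.4263 pm = 4.8526 pm

Maximum scattered wavelength:
λ'_max = λ₀ + Δλ_max = 40.5 + 4.8526 = 45.3526 pm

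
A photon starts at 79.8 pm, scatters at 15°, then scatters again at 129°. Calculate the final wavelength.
83.8359 pm

Apply Compton shift twice:

First scattering at θ₁ = 15°:
Δλ₁ = λ_C(1 - cos(15°))
Δλ₁ = 2.4263 × 0.0341
Δλ₁ = 0.0827 pm

After first scattering:
λ₁ = 79.8 + 0.0827 = 79.8827 pm

Second scattering at θ₂ = 129°:
Δλ₂ = λ_C(1 - cos(129°))
Δλ₂ = 2.4263 × 1.6293
Δλ₂ = 3.9532 pm

Final wavelength:
λ₂ = 79.8827 + 3.9532 = 83.8359 pm

Total shift: Δλ_total = 0.0827 + 3.9532 = 4.0359 pm

(Intermediate values are shown rounded; full precision is carried through to the final answer.)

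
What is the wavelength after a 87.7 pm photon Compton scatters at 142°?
92.0383 pm

Using the Compton scattering formula:
λ' = λ + Δλ = λ + λ_C(1 - cos θ)

Given:
- Initial wavelength λ = 87.7 pm
- Scattering angle θ = 142°
- Compton wavelength λ_C ≈ 2.4263 pm

Calculate the shift:
Δλ = 2.4263 × (1 - cos(142°))
Δλ = 2.4263 × 1.7880
Δλ = 4.3383 pm

Final wavelength:
λ' = 87.7 + 4.3383 = 92.0383 pm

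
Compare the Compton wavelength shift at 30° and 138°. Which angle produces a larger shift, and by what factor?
138° produces the larger shift by a factor of 13.011

Calculate both shifts using Δλ = λ_C(1 - cos θ):

For θ₁ = 30°:
Δλ₁ = 2.4263 × (1 - cos(30°))
Δλ₁ = 2.4263 × 0.1340
Δλ₁ = 0.3251 pm

For θ₂ = 138°:
Δλ₂ = 2.4263 × (1 - cos(138°))
Δλ₂ = 2.4263 × 1.7431
Δλ₂ = 4.2294 pm

The 138° angle produces the larger shift.
Ratio: 4.2294/0.3251 = 13.011

(Intermediate values are shown rounded; full precision is carried through to the final answer.)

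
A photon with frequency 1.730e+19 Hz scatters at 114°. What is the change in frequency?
2.847e+18 Hz (decrease)

Convert frequency to wavelength (c = 299792458 m/s):
λ₀ = c/f₀ = 299792458/1.730e+19 = 1.7329044e-11 m = 17.3290 pm

Calculate Compton shift:
Δλ = λ_C(1 - cos(114°)) = 3.4132 pm

Final wavelength:
λ' = λ₀ + Δλ = 17.3290 + 3.4132 = 20.7422 pm

Final frequency:
f' = c/λ' = 299792458/2.0742223e-11 = 1.4453246e+19 Hz

Frequency shift (decrease):
Δf = f₀ - f' = 1.730e+19 - 1.4453246e+19 = 2.847e+18 Hz

(Intermediate values are shown rounded; full precision is carried through to the final answer.)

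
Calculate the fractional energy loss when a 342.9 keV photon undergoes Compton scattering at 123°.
0.5090 (or 50.90%)

Calculate initial and final photon energies:

Initial: E₀ = 342.9 keV → λ₀ = 3.6158 pm
Compton shift: Δλ = 3.7478 pm
Final wavelength: λ' = 7.3635 pm
Final energy: E' = 168.3761 keV

Fractional energy loss:
(E₀ - E')/E₀ = (342.9000 - 168.3761)/342.9000
= 174.5239/342.9000
= 0.5090
= 50.90%

(Intermediate values are shown rounded; full precision is carried through to the final answer.)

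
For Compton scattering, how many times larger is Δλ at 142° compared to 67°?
142° produces the larger shift by a factor of 2.935

Calculate both shifts using Δλ = λ_C(1 - cos θ):

For θ₁ = 67°:
Δλ₁ = 2.4263 × (1 - cos(67°))
Δλ₁ = 2.4263 × 0.6093
Δλ₁ = 1.4783 pm

For θ₂ = 142°:
Δλ₂ = 2.4263 × (1 - cos(142°))
Δλ₂ = 2.4263 × 1.7880
Δλ₂ = 4.3383 pm

The 142° angle produces the larger shift.
Ratio: 4.3383/1.4783 = 2.935

(Intermediate values are shown rounded; full precision is carried through to the final answer.)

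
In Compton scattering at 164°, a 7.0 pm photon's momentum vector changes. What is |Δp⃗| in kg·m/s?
1.4963e-22 kg·m/s

Photon momentum magnitude is p = h/λ.

Initial momentum:
p₀ = h/λ = 6.6261e-34/7.0000e-12 = 9.4658e-23 kg·m/s

After scattering:
λ' = λ + Δλ = 7.0 + 4.7586 = 11.7586 pm
p' = h/λ' = 6.6261e-34/1.1759e-11 = 5.6351e-23 kg·m/s

Momentum is a vector; the scattered photon's direction makes angle θ = 164° with the incident direction. The magnitude of the vector change Δp⃗ = p⃗₀ − p⃗' is found from the law of cosines:
|Δp⃗|² = p₀² + p'² − 2p₀p'cos θ
|Δp⃗|² = (9.4658e-23)² + (5.6351e-23)² − 2·9.4658e-23·5.6351e-23·cos(164°)
|Δp⃗| = 1.4963e-22 kg·m/s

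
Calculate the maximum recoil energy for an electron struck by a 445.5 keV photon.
283.1247 keV

Maximum energy transfer occurs at θ = 180° (backscattering).

Initial photon: E₀ = 445.5 keV → λ₀ = 2.7830 pm

Maximum Compton shift (at 180°):
Δλ_max = 2λ_C = 2 × 2.4263 = 4.8526 pm

Final wavelength:
λ' = 2.7830 + 4.8526 = 7.6357 pm

Minimum photon energy (maximum energy to electron):
E'_min = hc/λ' = 162.3753 keV

Maximum electron kinetic energy:
K_max = E₀ - E'_min = 445.5000 - 162.3753 = 283.1247 keV

(Intermediate values are shown rounded; full precision is carried through to the final answer.)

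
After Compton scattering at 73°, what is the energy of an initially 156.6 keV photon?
128.6920 keV

First convert energy to wavelength:
λ = hc/E, with hc ≈ 1239.842 keV·pm (i.e. 1239.842 eV·nm)

For E = 156.6 keV = 156600 eV:
λ = 1239.842 keV·pm / 156.6 keV
λ = 7.9173 pm

Calculate the Compton shift:
Δλ = λ_C(1 - cos(73°)) = 2.4263 × 0.7076
Δλ = 1.7169 pm

Final wavelength:
λ' = 7.9173 + 1.7169 = 9.6342 pm

Final energy:
E' = hc/λ' = 1239.842 / 9.6342 = 128.6920 keV

(Intermediate values are shown rounded; full precision is carried through to the final answer.)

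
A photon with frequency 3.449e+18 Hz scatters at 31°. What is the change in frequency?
1.370e+16 Hz (decrease)

Convert frequency to wavelength (c = 299792458 m/s):
λ₀ = c/f₀ = 299792458/3.449e+18 = 8.6921559e-11 m = 86.9216 pm

Calculate Compton shift:
Δλ = λ_C(1 - cos(31°)) = 0.3466 pm

Final wavelength:
λ' = λ₀ + Δλ = 86.9216 + 0.3466 = 87.2681 pm

Final frequency:
f' = c/λ' = 299792458/8.7268116e-11 = 3.4353034e+18 Hz

Frequency shift (decrease):
Δf = f₀ - f' = 3.449e+18 - 3.4353034e+18 = 1.370e+16 Hz

(Intermediate values are shown rounded; full precision is carried through to the final answer.)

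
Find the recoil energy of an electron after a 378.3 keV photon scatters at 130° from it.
207.6008 keV

By energy conservation: K_e = E_initial - E_final

First find the scattered photon energy:
Initial wavelength: λ = hc/E = 3.2774 pm
Compton shift: Δλ = λ_C(1 - cos(130°)) = 3.9859 pm
Final wavelength: λ' = 3.2774 + 3.9859 = 7.2633 pm
Final photon energy: E' = hc/λ' = 170.6992 keV

Electron kinetic energy:
K_e = E - E' = 378.3000 - 170.6992 = 207.6008 keV

(Intermediate values are shown rounded; full precision is carried through to the final answer.)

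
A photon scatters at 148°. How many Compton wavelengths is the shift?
1.8480 λ_C

The Compton shift formula is:
Δλ = λ_C(1 - cos θ)

Dividing both sides by λ_C:
Δλ/λ_C = 1 - cos θ

For θ = 148°:
Δλ/λ_C = 1 - cos(148°)
Δλ/λ_C = 1 - -0.8480
Δλ/λ_C = 1.8480

This means the shift is 1.8480 × λ_C = 4.4839 pm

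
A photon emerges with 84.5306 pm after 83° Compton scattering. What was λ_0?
82.4000 pm

From λ' = λ + Δλ, we have λ = λ' - Δλ

First calculate the Compton shift:
Δλ = λ_C(1 - cos θ)
Δλ = 2.4263 × (1 - cos(83°))
Δλ = 2.4263 × 0.8781
Δλ = 2.1306 pm

Initial wavelength:
λ = λ' - Δλ
λ = 84.5306 - 2.1306
λ = 82.4000 pm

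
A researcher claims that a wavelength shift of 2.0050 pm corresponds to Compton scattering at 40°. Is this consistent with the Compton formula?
No, inconsistent

Calculate the expected shift for θ = 40°:

Δλ_expected = λ_C(1 - cos(40°))
Δλ_expected = 2.4263 × (1 - cos(40°))
Δλ_expected = 2.4263 × 0.2340
Δλ_expected = 0.5676 pm

Given shift: 2.0050 pm
Expected shift: 0.5676 pm
Difference: 1.4373 pm

The values do not match. The given shift corresponds to θ ≈ 80.0°, not 40°.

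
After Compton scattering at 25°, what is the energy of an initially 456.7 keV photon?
421.4124 keV

First convert energy to wavelength:
λ = hc/E, with hc ≈ 1239.842 keV·pm (i.e. 1239.842 eV·nm)

For E = 456.7 keV = 456700 eV:
λ = 1239.842 keV·pm / 456.7 keV
λ = 2.7148 pm

Calculate the Compton shift:
Δλ = λ_C(1 - cos(25°)) = 2.4263 × 0.0937
Δλ = 0.2273 pm

Final wavelength:
λ' = 2.7148 + 0.2273 = 2.9421 pm

Final energy:
E' = hc/λ' = 1239.842 / 2.9421 = 421.4124 keV

(Intermediate values are shown rounded; full precision is carried through to the final answer.)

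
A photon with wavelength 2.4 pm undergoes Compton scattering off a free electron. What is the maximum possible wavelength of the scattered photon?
7.2526 pm (at θ = 180°)

The Compton shift is Δλ = λ_C(1 − cos θ).

Since cos θ ranges from −1 to 1, the factor (1 − cos θ) ranges from 0 to 2; the maximum shift occurs at θ = 180° (backscattering):
Δλ_max = 2λ_C = 2 × 2.4263 pm = 4.8526 pm

Maximum scattered wavelength:
λ'_max = λ₀ + Δλ_max = 2.4 + 4.8526 = 7.2526 pm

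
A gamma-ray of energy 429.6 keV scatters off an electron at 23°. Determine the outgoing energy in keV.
402.6876 keV

First convert energy to wavelength:
λ = hc/E, with hc ≈ 1239.842 keV·pm (i.e. 1239.842 eV·nm)

For E = 429.6 keV = 429600 eV:
λ = 1239.842 keV·pm / 429.6 keV
λ = 2.8860 pm

Calculate the Compton shift:
Δλ = λ_C(1 - cos(23°)) = 2.4263 × 0.0795
Δλ = 0.1929 pm

Final wavelength:
λ' = 2.8860 + 0.1929 = 3.0789 pm

Final energy:
E' = hc/λ' = 1239.842 / 3.0789 = 402.6876 keV

(Intermediate values are shown rounded; full precision is carried through to the final answer.)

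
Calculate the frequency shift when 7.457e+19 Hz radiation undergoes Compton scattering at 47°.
1.201e+19 Hz (decrease)

Convert frequency to wavelength (c = 299792458 m/s):
λ₀ = c/f₀ = 299792458/7.457e+19 = 4.0202824e-12 m = 4.0203 pm

Calculate Compton shift:
Δλ = λ_C(1 - cos(47°)) = 0.7716 pm

Final wavelength:
λ' = λ₀ + Δλ = 4.0203 + 0.7716 = 4.7919 pm

Final frequency:
f' = c/λ' = 299792458/4.7918530e-12 = 6.2562949e+19 Hz

Frequency shift (decrease):
Δf = f₀ - f' = 7.457e+19 - 6.2562949e+19 = 1.201e+19 Hz

(Intermediate values are shown rounded; full precision is carried through to the final answer.)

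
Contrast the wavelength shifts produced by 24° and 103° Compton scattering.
103° produces the larger shift by a factor of 14.169

Calculate both shifts using Δλ = λ_C(1 - cos θ):

For θ₁ = 24°:
Δλ₁ = 2.4263 × (1 - cos(24°))
Δλ₁ = 2.4263 × 0.0865
Δλ₁ = 0.2098 pm

For θ₂ = 103°:
Δλ₂ = 2.4263 × (1 - cos(103°))
Δλ₂ = 2.4263 × 1.2250
Δλ₂ = 2.9721 pm

The 103° angle produces the larger shift.
Ratio: 2.9721/0.2098 = 14.169

(Intermediate values are shown rounded; full precision is carried through to the final answer.)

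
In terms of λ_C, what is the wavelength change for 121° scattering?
1.5150 λ_C

The Compton shift formula is:
Δλ = λ_C(1 - cos θ)

Dividing both sides by λ_C:
Δλ/λ_C = 1 - cos θ

For θ = 121°:
Δλ/λ_C = 1 - cos(121°)
Δλ/λ_C = 1 - -0.5150
Δλ/λ_C = 1.5150

This means the shift is 1.5150 × λ_C = 3.6760 pm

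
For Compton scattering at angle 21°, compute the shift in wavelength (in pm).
0.1612 pm

Using the Compton scattering formula:
Δλ = λ_C(1 - cos θ)

where λ_C = h/(m_e·c) ≈ 2.4263 pm is the Compton wavelength of an electron.

For θ = 21°:
cos(21°) = 0.9336
1 - cos(21°) = 0.0664

Δλ = 2.4263 × 0.0664
Δλ = 0.1612 pm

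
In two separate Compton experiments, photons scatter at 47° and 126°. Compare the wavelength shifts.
126° produces the larger shift by a factor of 4.993

Calculate both shifts using Δλ = λ_C(1 - cos θ):

For θ₁ = 47°:
Δλ₁ = 2.4263 × (1 - cos(47°))
Δλ₁ = 2.4263 × 0.3180
Δλ₁ = 0.7716 pm

For θ₂ = 126°:
Δλ₂ = 2.4263 × (1 - cos(126°))
Δλ₂ = 2.4263 × 1.5878
Δλ₂ = 3.8525 pm

The 126° angle produces the larger shift.
Ratio: 3.8525/0.7716 = 4.993

(Intermediate values are shown rounded; full precision is carried through to the final answer.)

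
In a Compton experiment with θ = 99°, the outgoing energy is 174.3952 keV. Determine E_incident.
288.1000 keV

Convert final energy to wavelength (hc ≈ 1239.842 keV·pm):
λ' = hc/E' = 1239.842 / 174.3952 = 7.1094 pm

Calculate the Compton shift:
Δλ = λ_C(1 - cos(99°))
Δλ = 2.4263 × (1 - cos(99°))
Δλ = 2.8059 pm

Initial wavelength:
λ = λ' - Δλ = 7.1094 - 2.8059 = 4.3035 pm

Initial energy:
E = hc/λ = 1239.842 / 4.3035 = 288.1000 keV

(Intermediate values are shown rounded; full precision is carried through to the final answer.)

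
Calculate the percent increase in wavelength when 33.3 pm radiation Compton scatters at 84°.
6.5246%

Calculate the Compton shift:
Δλ = λ_C(1 - cos(84°))
Δλ = 2.4263 × (1 - cos(84°))
Δλ = 2.4263 × 0.8955
Δλ = 2.1727 pm

Percentage change:
(Δλ/λ₀) × 100 = (2.1727/33.3) × 100
= 6.5246%

(Intermediate values are shown rounded; full precision is carried through to the final answer.)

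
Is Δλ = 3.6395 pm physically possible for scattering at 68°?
No, inconsistent

Calculate the expected shift for θ = 68°:

Δλ_expected = λ_C(1 - cos(68°))
Δλ_expected = 2.4263 × (1 - cos(68°))
Δλ_expected = 2.4263 × 0.6254
Δλ_expected = 1.5174 pm

Given shift: 3.6395 pm
Expected shift: 1.5174 pm
Difference: 2.1221 pm

The values do not match. The given shift corresponds to θ ≈ 120.0°, not 68°.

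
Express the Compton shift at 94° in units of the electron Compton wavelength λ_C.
1.0698 λ_C

The Compton shift formula is:
Δλ = λ_C(1 - cos θ)

Dividing both sides by λ_C:
Δλ/λ_C = 1 - cos θ

For θ = 94°:
Δλ/λ_C = 1 - cos(94°)
Δλ/λ_C = 1 - -0.0698
Δλ/λ_C = 1.0698

This means the shift is 1.0698 × λ_C = 2.5956 pm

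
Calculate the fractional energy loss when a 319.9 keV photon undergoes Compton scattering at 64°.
0.2601 (or 26.01%)

Calculate initial and final photon energies:

Initial: E₀ = 319.9 keV → λ₀ = 3.8757 pm
Compton shift: Δλ = 1.3627 pm
Final wavelength: λ' = 5.2384 pm
Final energy: E' = 236.6832 keV

Fractional energy loss:
(E₀ - E')/E₀ = (319.9000 - 236.6832)/319.9000
= 83.2168/319.9000
= 0.2601
= 26.01%

(Intermediate values are shown rounded; full precision is carried through to the final answer.)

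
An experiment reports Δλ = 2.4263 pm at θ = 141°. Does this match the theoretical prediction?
No, inconsistent

Calculate the expected shift for θ = 141°:

Δλ_expected = λ_C(1 - cos(141°))
Δλ_expected = 2.4263 × (1 - cos(141°))
Δλ_expected = 2.4263 × 1.7771
Δλ_expected = 4.3119 pm

Given shift: 2.4263 pm
Expected shift: 4.3119 pm
Difference: 1.8856 pm

The values do not match. The given shift corresponds to θ ≈ 90.0°, not 141°.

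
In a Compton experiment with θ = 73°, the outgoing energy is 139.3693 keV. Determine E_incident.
172.7000 keV

Convert final energy to wavelength (hc ≈ 1239.842 keV·pm):
λ' = hc/E' = 1239.842 / 139.3693 = 8.8961 pm

Calculate the Compton shift:
Δλ = λ_C(1 - cos(73°))
Δλ = 2.4263 × (1 - cos(73°))
Δλ = 1.7169 pm

Initial wavelength:
λ = λ' - Δλ = 8.8961 - 1.7169 = 7.1792 pm

Initial energy:
E = hc/λ = 1239.842 / 7.1792 = 172.7000 keV

(Intermediate values are shown rounded; full precision is carried through to the final answer.)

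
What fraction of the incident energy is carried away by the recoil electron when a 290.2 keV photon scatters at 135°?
0.4923 (or 49.23%)

Calculate initial and final photon energies:

Initial: E₀ = 290.2 keV → λ₀ = 4.2724 pm
Compton shift: Δλ = 4.1420 pm
Final wavelength: λ' = 8.4143 pm
Final energy: E' = 147.3487 keV

Fractional energy loss:
(E₀ - E')/E₀ = (290.2000 - 147.3487)/290.2000
= 142.8513/290.2000
= 0.4923
= 49.23%

(Intermediate values are shown rounded; full precision is carried through to the final answer.)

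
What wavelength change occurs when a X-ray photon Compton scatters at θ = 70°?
1.5965 pm

Using the Compton scattering formula:
Δλ = λ_C(1 - cos θ)

where λ_C = h/(m_e·c) ≈ 2.4263 pm is the Compton wavelength of an electron.

For θ = 70°:
cos(70°) = 0.3420
1 - cos(70°) = 0.6580

Δλ = 2.4263 × 0.6580
Δλ = 1.5965 pm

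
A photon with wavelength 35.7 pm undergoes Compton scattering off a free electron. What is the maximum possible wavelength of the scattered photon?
40.5526 pm (at θ = 180°)

The Compton shift is Δλ = λ_C(1 − cos θ).

Since cos θ ranges from −1 to 1, the factor (1 − cos θ) ranges from 0 to 2; the maximum shift occurs at θ = 180° (backscattering):
Δλ_max = 2λ_C = 2 × 2.4263 pm = 4.8526 pm

Maximum scattered wavelength:
λ'_max = λ₀ + Δλ_max = 35.7 + 4.8526 = 40.5526 pm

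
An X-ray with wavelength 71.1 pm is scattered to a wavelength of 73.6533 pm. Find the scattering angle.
93.00°

First find the wavelength shift:
Δλ = λ' - λ = 73.6533 - 71.1 = 2.5533 pm

Using Δλ = λ_C(1 - cos θ), with λ_C = h/(m_e·c) ≈ 2.42631024 pm:
cos θ = 1 - Δλ/λ_C
cos θ = 1 - 2.5533/2.42631024
cos θ = -0.052339

θ = arccos(-0.052339)
θ = 93.00°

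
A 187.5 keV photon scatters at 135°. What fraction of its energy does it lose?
0.3851 (or 38.51%)

Calculate initial and final photon energies:

Initial: E₀ = 187.5 keV → λ₀ = 6.6125 pm
Compton shift: Δλ = 4.1420 pm
Final wavelength: λ' = 10.7545 pm
Final energy: E' = 115.2863 keV

Fractional energy loss:
(E₀ - E')/E₀ = (187.5000 - 115.2863)/187.5000
= 72.2137/187.5000
= 0.3851
= 38.51%

(Intermediate values are shown rounded; full precision is carried through to the final answer.)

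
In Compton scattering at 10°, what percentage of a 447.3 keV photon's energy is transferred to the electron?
0.0131 (or 1.31%)

Calculate initial and final photon energies:

Initial: E₀ = 447.3 keV → λ₀ = 2.7718 pm
Compton shift: Δλ = 0.0369 pm
Final wavelength: λ' = 2.8087 pm
Final energy: E' = 441.4297 keV

Fractional energy loss:
(E₀ - E')/E₀ = (447.3000 - 441.4297)/447.3000
= 5.8703/447.3000
= 0.0131
= 1.31%

(Intermediate values are shown rounded; full precision is carried through to the final answer.)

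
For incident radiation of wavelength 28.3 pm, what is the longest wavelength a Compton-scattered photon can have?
33.1526 pm (at θ = 180°)

The Compton shift is Δλ = λ_C(1 − cos θ).

Since cos θ ranges from −1 to 1, the factor (1 − cos θ) ranges from 0 to 2; the maximum shift occurs at θ = 180° (backscattering):
Δλ_max = 2λ_C = 2 × 2.4263 pm = 4.8526 pm

Maximum scattered wavelength:
λ'_max = λ₀ + Δλ_max = 28.3 + 4.8526 = 33.1526 pm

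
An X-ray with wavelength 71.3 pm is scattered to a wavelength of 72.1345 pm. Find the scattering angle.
49.00°

First find the wavelength shift:
Δλ = λ' - λ = 72.1345 - 71.3 = 0.8345 pm

Using Δλ = λ_C(1 - cos θ), with λ_C = h/(m_e·c) ≈ 2.42631024 pm:
cos θ = 1 - Δλ/λ_C
cos θ = 1 - 0.8345/2.42631024
cos θ = 0.656062

θ = arccos(0.656062)
θ = 49.00°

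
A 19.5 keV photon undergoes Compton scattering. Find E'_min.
18.1173 keV (at θ = 180°)

The scattered photon has minimum energy when its wavelength is maximum, i.e., when the Compton shift Δλ = λ_C(1 − cos θ) is maximum. This occurs at θ = 180° (backscattering), giving Δλ_max = 2λ_C = 4.8526 pm.

Initial wavelength: λ₀ = hc/E₀ = 63.5816 pm
Maximum final wavelength: λ'_max = λ₀ + 2λ_C = 63.5816 + 4.8526 = 68.4343 pm
Minimum final energy: E'_min = hc/λ'_max = 18.1173 keV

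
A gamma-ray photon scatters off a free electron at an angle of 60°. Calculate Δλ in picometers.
1.2132 pm

Using the Compton scattering formula:
Δλ = λ_C(1 - cos θ)

where λ_C = h/(m_e·c) ≈ 2.4263 pm is the Compton wavelength of an electron.

For θ = 60°:
cos(60°) = 0.5000
1 - cos(60°) = 0.5000

Δλ = 2.4263 × 0.5000
Δλ = 1.2132 pm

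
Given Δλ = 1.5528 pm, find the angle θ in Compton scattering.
68.90°

From the Compton formula Δλ = λ_C(1 - cos θ), we can solve for θ:

cos θ = 1 - Δλ/λ_C

Given:
- Δλ = 1.5528 pm
- λ_C = h/(m_e·c) ≈ 2.42631024 pm

cos θ = 1 - 1.5528/2.42631024
cos θ = 1 - 0.639984
cos θ = 0.360016

θ = arccos(0.360016)
θ = 68.90°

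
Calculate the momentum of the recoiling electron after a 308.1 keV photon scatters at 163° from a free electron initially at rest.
2.3793e-22 kg·m/s

The electron is initially at rest, so by conservation of momentum:
p⃗_e = p⃗₀ − p⃗'  (incident photon momentum minus scattered photon momentum)

Photon momentum magnitudes (p = h/λ = E/c):
λ₀ = hc/E₀ = 4.0242 pm → p₀ = h/λ₀ = 1.6466e-22 kg·m/s
Δλ = λ_C(1 − cos 163°) = 4.7466 pm
λ' = 8.7708 pm → p' = h/λ' = 7.5547e-23 kg·m/s

The scattered photon makes angle θ = 163° with the incident direction, so by the law of cosines:
|p⃗_e|² = p₀² + p'² − 2p₀p'cos θ
|p⃗_e|² = (1.6466e-22)² + (7.5547e-23)² − 2·1.6466e-22·7.5547e-23·cos(163°)
|p⃗_e| = 2.3793e-22 kg·m/s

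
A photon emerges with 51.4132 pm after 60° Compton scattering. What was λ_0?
50.2000 pm

From λ' = λ + Δλ, we have λ = λ' - Δλ

First calculate the Compton shift:
Δλ = λ_C(1 - cos θ)
Δλ = 2.4263 × (1 - cos(60°))
Δλ = 2.4263 × 0.5000
Δλ = 1.2132 pm

Initial wavelength:
λ = λ' - Δλ
λ = 51.4132 - 1.2132
λ = 50.2000 pm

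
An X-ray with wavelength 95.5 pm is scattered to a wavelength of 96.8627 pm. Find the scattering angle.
64.00°

First find the wavelength shift:
Δλ = λ' - λ = 96.8627 - 95.5 = 1.3627 pm

Using Δλ = λ_C(1 - cos θ), with λ_C = h/(m_e·c) ≈ 2.42631024 pm:
cos θ = 1 - Δλ/λ_C
cos θ = 1 - 1.3627/2.42631024
cos θ = 0.438365

θ = arccos(0.438365)
θ = 64.00°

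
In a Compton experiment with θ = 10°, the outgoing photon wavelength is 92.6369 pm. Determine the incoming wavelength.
92.6000 pm

From λ' = λ + Δλ, we have λ = λ' - Δλ

First calculate the Compton shift:
Δλ = λ_C(1 - cos θ)
Δλ = 2.4263 × (1 - cos(10°))
Δλ = 2.4263 × 0.0152
Δλ = 0.0369 pm

Initial wavelength:
λ = λ' - Δλ
λ = 92.6369 - 0.0369
λ = 92.6000 pm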